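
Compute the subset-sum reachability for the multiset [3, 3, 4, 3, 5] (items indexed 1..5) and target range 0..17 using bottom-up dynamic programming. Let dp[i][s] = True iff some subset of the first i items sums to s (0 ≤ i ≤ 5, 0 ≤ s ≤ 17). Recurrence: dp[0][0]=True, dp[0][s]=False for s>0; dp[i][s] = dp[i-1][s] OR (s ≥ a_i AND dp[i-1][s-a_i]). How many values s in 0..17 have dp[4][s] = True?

i\s   0   1   2   3   4   5   6   7   8   9  10  11  12  13  14  15  16  17
  0   T   F   F   F   F   F   F   F   F   F   F   F   F   F   F   F   F   F
  1   T   F   F   T   F   F   F   F   F   F   F   F   F   F   F   F   F   F
  2   T   F   F   T   F   F   T   F   F   F   F   F   F   F   F   F   F   F
  3   T   F   F   T   T   F   T   T   F   F   T   F   F   F   F   F   F   F
  4   T   F   F   T   T   F   T   T   F   T   T   F   F   T   F   F   F   F
  5   T   F   F   T   T   T   T   T   T   T   T   T   T   T   T   T   F   F

8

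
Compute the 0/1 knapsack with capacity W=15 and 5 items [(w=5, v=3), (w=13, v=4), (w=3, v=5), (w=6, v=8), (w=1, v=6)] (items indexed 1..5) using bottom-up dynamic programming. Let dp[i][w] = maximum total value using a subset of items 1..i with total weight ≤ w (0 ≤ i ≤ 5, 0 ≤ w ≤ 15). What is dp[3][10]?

8

i\w   0   1   2   3   4   5   6   7   8   9  10  11  12  13  14  15
  0   0   0   0   0   0   0   0   0   0   0   0   0   0   0   0   0
  1   0   0   0   0   0   3   3   3   3   3   3   3   3   3   3   3
  2   0   0   0   0   0   3   3   3   3   3   3   3   3   4   4   4
  3   0   0   0   5   5   5   5   5   8   8   8   8   8   8   8   8
  4   0   0   0   5   5   5   8   8   8  13  13  13  13  13  16  16
  5   0   6   6   6  11  11  11  14  14  14  19  19  19  19  19  22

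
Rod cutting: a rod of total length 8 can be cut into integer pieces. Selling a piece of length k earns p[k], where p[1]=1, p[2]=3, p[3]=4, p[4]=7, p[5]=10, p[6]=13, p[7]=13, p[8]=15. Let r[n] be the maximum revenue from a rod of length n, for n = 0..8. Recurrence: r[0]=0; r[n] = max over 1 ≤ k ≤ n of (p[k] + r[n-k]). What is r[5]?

   n    0    1    2    3    4    5    6    7    8
r[n]    0    1    3    4    7   10   13   14   16

10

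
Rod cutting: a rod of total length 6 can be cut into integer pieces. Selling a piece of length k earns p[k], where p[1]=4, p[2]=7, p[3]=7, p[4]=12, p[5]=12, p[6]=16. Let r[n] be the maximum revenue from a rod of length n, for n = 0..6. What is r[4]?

   n    0    1    2    3    4    5    6
r[n]    0    4    8   12   16   20   24

16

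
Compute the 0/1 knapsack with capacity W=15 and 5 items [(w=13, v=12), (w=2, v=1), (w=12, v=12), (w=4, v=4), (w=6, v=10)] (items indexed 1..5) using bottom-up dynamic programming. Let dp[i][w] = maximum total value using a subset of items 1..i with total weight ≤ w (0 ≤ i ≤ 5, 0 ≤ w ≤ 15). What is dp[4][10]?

i\w   0   1   2   3   4   5   6   7   8   9  10  11  12  13  14  15
  0   0   0   0   0   0   0   0   0   0   0   0   0   0   0   0   0
  1   0   0   0   0   0   0   0   0   0   0   0   0   0  12  12  12
  2   0   0   1   1   1   1   1   1   1   1   1   1   1  12  12  13
  3   0   0   1   1   1   1   1   1   1   1   1   1  12  12  13  13
  4   0   0   1   1   4   4   5   5   5   5   5   5  12  12  13  13
  5   0   0   1   1   4   4  10  10  11  11  14  14  15  15  15  15

5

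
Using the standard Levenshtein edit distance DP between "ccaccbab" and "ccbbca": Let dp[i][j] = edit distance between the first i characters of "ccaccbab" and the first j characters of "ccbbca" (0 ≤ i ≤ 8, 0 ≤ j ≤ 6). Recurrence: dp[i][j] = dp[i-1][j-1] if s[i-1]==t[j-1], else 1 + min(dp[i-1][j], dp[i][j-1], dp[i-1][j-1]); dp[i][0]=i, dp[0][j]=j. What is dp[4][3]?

   ''  c  c  b  b  c  a
''  0  1  2  3  4  5  6
 c  1  0  1  2  3  4  5
 c  2  1  0  1  2  3  4
 a  3  2  1  1  2  3  3
 c  4  3  2  2  2  2  3
 c  5  4  3  3  3  2  3
 b  6  5  4  3  3  3  3
 a  7  6  5  4  4  4  3
 b  8  7  6  5  4  5  4

2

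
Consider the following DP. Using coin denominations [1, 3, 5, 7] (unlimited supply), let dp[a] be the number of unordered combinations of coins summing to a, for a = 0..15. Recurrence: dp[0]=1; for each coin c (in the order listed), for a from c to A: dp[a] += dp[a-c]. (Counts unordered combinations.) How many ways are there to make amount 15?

19

after  coin     0     1     2     3     4     5     6     7     8     9    10    11    12    13    14    15
          1     1     1     1     1     1     1     1     1     1     1     1     1     1     1     1     1
          3     1     1     1     2     2     2     3     3     3     4     4     4     5     5     5     6
          5     1     1     1     2     2     3     4     4     5     6     7     8     9    10    11    13
          7     1     1     1     2     2     3     4     5     6     7     9    10    12    14    16    19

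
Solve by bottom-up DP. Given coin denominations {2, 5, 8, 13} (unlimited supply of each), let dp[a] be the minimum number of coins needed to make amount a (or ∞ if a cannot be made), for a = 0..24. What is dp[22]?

4

 a  0  1  2  3  4  5  6  7  8  9 10 11 12 13 14 15 16 17 18 19 20 21 22 23 24
dp  0  -  1  -  2  1  3  2  1  3  2  4  3  1  4  2  2  3  2  4  3  2  4  3  3
(- denotes ∞ / unreachable)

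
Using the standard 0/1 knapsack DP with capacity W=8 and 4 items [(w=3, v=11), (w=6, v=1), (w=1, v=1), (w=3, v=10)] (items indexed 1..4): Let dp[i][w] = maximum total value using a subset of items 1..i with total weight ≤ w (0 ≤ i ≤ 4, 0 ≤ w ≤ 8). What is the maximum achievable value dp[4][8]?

i\w   0   1   2   3   4   5   6   7   8
  0   0   0   0   0   0   0   0   0   0
  1   0   0   0  11  11  11  11  11  11
  2   0   0   0  11  11  11  11  11  11
  3   0   1   1  11  12  12  12  12  12
  4   0   1   1  11  12  12  21  22  22

22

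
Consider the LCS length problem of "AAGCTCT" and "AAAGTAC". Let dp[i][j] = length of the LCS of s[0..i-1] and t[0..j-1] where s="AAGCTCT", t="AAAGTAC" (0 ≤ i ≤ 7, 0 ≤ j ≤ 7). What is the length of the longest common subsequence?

5

   ''  A  A  A  G  T  A  C
''  0  0  0  0  0  0  0  0
 A  0  1  1  1  1  1  1  1
 A  0  1  2  2  2  2  2  2
 G  0  1  2  2  3  3  3  3
 C  0  1  2  2  3  3  3  4
 T  0  1  2  2  3  4  4  4
 C  0  1  2  2  3  4  4  5
 T  0  1  2  2  3  4  4  5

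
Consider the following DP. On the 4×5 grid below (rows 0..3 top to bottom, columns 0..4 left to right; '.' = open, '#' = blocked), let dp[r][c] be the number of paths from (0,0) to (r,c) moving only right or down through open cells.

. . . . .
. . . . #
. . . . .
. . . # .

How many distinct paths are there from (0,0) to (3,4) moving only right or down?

10

r\c   0   1   2   3   4
  0   1   1   1   1   1
  1   1   2   3   4   0
  2   1   3   6  10  10
  3   1   4  10   0  10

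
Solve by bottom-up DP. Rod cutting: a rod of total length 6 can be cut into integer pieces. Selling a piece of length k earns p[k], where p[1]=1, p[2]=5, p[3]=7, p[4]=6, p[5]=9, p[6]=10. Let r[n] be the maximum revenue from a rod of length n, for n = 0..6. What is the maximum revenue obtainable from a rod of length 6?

15

   n    0    1    2    3    4    5    6
r[n]    0    1    5    7   10   12   15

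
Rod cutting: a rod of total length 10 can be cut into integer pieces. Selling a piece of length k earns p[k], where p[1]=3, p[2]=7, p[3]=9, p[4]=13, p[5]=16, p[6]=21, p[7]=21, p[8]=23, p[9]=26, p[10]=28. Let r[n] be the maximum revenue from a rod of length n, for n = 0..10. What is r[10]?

   n    0    1    2    3    4    5    6    7    8    9   10
r[n]    0    3    7   10   14   17   21   24   28   31   35

35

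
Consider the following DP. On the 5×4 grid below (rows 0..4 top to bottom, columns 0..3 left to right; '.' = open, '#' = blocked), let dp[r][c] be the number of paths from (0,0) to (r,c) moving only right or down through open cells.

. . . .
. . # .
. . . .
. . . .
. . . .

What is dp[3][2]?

r\c   0   1   2   3
  0   1   1   1   1
  1   1   2   0   1
  2   1   3   3   4
  3   1   4   7  11
  4   1   5  12  23

7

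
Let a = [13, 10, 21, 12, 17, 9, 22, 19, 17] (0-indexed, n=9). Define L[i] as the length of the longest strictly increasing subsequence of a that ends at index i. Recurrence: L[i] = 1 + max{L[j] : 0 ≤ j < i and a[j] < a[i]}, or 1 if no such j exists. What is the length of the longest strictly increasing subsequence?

   i    0    1    2    3    4    5    6    7    8
a[i]   13   10   21   12   17    9   22   19   17
L[i]    1    1    2    2    3    1    4    4    3

4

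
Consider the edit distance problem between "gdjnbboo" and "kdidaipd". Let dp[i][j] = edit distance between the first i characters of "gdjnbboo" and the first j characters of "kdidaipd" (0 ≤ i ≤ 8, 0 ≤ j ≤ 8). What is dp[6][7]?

6

   ''  k  d  i  d  a  i  p  d
''  0  1  2  3  4  5  6  7  8
 g  1  1  2  3  4  5  6  7  8
 d  2  2  1  2  3  4  5  6  7
 j  3  3  2  2  3  4  5  6  7
 n  4  4  3  3  3  4  5  6  7
 b  5  5  4  4  4  4  5  6  7
 b  6  6  5  5  5  5  5  6  7
 o  7  7  6  6  6  6  6  6  7
 o  8  8  7  7  7  7  7  7  7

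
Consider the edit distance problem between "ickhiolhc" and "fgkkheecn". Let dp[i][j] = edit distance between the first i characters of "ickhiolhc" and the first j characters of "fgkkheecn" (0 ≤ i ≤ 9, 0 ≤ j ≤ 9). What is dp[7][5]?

   ''  f  g  k  k  h  e  e  c  n
''  0  1  2  3  4  5  6  7  8  9
 i  1  1  2  3  4  5  6  7  8  9
 c  2  2  2  3  4  5  6  7  7  8
 k  3  3  3  2  3  4  5  6  7  8
 h  4  4  4  3  3  3  4  5  6  7
 i  5  5  5  4  4  4  4  5  6  7
 o  6  6  6  5  5  5  5  5  6  7
 l  7  7  7  6  6  6  6  6  6  7
 h  8  8  8  7  7  6  7  7  7  7
 c  9  9  9  8  8  7  7  8  7  8

6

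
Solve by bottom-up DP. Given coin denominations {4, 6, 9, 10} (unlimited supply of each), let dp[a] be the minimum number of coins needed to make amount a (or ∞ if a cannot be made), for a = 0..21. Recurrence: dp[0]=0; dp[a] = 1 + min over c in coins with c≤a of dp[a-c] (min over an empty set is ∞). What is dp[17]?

 a  0  1  2  3  4  5  6  7  8  9 10 11 12 13 14 15 16 17 18 19 20 21
dp  0  -  -  -  1  -  1  -  2  1  1  -  2  2  2  2  2  3  2  2  2  3
(- denotes ∞ / unreachable)

3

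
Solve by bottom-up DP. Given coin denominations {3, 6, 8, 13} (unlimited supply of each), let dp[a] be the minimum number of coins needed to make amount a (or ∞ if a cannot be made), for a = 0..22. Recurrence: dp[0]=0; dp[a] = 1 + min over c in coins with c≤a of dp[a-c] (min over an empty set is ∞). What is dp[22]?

 a  0  1  2  3  4  5  6  7  8  9 10 11 12 13 14 15 16 17 18 19 20 21 22
dp  0  -  -  1  -  -  1  -  1  2  -  2  2  1  2  3  2  3  3  2  3  2  3
(- denotes ∞ / unreachable)

3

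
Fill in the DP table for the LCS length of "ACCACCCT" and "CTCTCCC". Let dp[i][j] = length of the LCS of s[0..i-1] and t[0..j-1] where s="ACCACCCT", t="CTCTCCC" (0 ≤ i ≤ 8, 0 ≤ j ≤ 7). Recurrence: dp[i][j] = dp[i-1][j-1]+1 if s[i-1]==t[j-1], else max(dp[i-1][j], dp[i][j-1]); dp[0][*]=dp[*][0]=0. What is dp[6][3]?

2

   ''  C  T  C  T  C  C  C
''  0  0  0  0  0  0  0  0
 A  0  0  0  0  0  0  0  0
 C  0  1  1  1  1  1  1  1
 C  0  1  1  2  2  2  2  2
 A  0  1  1  2  2  2  2  2
 C  0  1  1  2  2  3  3  3
 C  0  1  1  2  2  3  4  4
 C  0  1  1  2  2  3  4  5
 T  0  1  2  2  3  3  4  5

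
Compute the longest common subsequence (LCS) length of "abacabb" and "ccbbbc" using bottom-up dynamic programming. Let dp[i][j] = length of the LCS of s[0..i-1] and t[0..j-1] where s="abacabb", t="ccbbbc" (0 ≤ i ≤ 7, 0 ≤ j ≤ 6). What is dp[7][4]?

3

   ''  c  c  b  b  b  c
''  0  0  0  0  0  0  0
 a  0  0  0  0  0  0  0
 b  0  0  0  1  1  1  1
 a  0  0  0  1  1  1  1
 c  0  1  1  1  1  1  2
 a  0  1  1  1  1  1  2
 b  0  1  1  2  2  2  2
 b  0  1  1  2  3  3  3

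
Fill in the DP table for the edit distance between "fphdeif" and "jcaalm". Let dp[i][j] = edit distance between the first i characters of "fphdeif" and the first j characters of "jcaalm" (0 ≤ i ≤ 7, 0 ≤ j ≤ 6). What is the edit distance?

7

   ''  j  c  a  a  l  m
''  0  1  2  3  4  5  6
 f  1  1  2  3  4  5  6
 p  2  2  2  3  4  5  6
 h  3  3  3  3  4  5  6
 d  4  4  4  4  4  5  6
 e  5  5  5  5  5  5  6
 i  6  6  6  6  6  6  6
 f  7  7  7  7  7  7  7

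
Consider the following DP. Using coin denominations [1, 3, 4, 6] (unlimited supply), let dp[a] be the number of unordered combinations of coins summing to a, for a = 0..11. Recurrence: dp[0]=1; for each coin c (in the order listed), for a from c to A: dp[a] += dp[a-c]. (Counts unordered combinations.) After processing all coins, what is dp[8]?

after  coin     0     1     2     3     4     5     6     7     8     9    10    11
          1     1     1     1     1     1     1     1     1     1     1     1     1
          3     1     1     1     2     2     2     3     3     3     4     4     4
          4     1     1     1     2     3     3     4     5     6     7     8     9
          6     1     1     1     2     3     3     5     6     7     9    11    12

7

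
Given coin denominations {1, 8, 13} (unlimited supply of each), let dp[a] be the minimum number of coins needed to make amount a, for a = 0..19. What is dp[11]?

4

 a  0  1  2  3  4  5  6  7  8  9 10 11 12 13 14 15 16 17 18 19
dp  0  1  2  3  4  5  6  7  1  2  3  4  5  1  2  3  2  3  4  5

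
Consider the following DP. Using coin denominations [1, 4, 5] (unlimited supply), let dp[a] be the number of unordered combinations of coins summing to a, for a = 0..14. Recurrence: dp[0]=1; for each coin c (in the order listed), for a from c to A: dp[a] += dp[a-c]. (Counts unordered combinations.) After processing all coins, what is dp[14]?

9

after  coin     0     1     2     3     4     5     6     7     8     9    10    11    12    13    14
          1     1     1     1     1     1     1     1     1     1     1     1     1     1     1     1
          4     1     1     1     1     2     2     2     2     3     3     3     3     4     4     4
          5     1     1     1     1     2     3     3     3     4     5     6     6     7     8     9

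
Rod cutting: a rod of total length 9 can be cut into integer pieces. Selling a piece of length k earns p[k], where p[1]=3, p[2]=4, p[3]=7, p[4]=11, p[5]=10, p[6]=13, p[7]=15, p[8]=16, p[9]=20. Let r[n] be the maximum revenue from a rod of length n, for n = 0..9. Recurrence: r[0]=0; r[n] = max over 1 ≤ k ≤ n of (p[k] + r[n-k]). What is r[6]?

18

   n    0    1    2    3    4    5    6    7    8    9
r[n]    0    3    6    9   12   15   18   21   24   27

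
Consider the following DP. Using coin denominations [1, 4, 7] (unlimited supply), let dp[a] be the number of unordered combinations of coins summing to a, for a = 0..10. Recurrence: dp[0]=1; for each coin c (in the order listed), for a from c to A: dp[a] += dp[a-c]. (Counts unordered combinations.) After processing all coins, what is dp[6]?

2

after  coin     0     1     2     3     4     5     6     7     8     9    10
          1     1     1     1     1     1     1     1     1     1     1     1
          4     1     1     1     1     2     2     2     2     3     3     3
          7     1     1     1     1     2     2     2     3     4     4     4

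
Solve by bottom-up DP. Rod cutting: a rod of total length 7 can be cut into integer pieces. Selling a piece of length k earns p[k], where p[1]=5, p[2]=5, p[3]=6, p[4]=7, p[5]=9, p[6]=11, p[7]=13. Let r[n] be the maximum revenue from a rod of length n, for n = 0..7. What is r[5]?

25

   n    0    1    2    3    4    5    6    7
r[n]    0    5   10   15   20   25   30   35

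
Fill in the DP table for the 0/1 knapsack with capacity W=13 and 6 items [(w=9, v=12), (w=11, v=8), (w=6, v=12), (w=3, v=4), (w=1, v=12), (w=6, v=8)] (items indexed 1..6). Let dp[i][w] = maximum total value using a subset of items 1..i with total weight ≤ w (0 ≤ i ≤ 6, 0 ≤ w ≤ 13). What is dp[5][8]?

i\w   0   1   2   3   4   5   6   7   8   9  10  11  12  13
  0   0   0   0   0   0   0   0   0   0   0   0   0   0   0
  1   0   0   0   0   0   0   0   0   0  12  12  12  12  12
  2   0   0   0   0   0   0   0   0   0  12  12  12  12  12
  3   0   0   0   0   0   0  12  12  12  12  12  12  12  12
  4   0   0   0   4   4   4  12  12  12  16  16  16  16  16
  5   0  12  12  12  16  16  16  24  24  24  28  28  28  28
  6   0  12  12  12  16  16  16  24  24  24  28  28  28  32

24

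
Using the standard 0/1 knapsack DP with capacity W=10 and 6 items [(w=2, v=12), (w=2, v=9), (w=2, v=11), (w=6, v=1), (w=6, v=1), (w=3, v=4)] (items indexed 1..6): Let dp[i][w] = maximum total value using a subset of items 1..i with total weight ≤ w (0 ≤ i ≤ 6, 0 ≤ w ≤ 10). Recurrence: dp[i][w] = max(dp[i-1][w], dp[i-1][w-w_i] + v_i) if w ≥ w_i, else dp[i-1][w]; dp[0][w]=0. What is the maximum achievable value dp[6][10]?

i\w   0   1   2   3   4   5   6   7   8   9  10
  0   0   0   0   0   0   0   0   0   0   0   0
  1   0   0  12  12  12  12  12  12  12  12  12
  2   0   0  12  12  21  21  21  21  21  21  21
  3   0   0  12  12  23  23  32  32  32  32  32
  4   0   0  12  12  23  23  32  32  32  32  32
  5   0   0  12  12  23  23  32  32  32  32  32
  6   0   0  12  12  23  23  32  32  32  36  36

36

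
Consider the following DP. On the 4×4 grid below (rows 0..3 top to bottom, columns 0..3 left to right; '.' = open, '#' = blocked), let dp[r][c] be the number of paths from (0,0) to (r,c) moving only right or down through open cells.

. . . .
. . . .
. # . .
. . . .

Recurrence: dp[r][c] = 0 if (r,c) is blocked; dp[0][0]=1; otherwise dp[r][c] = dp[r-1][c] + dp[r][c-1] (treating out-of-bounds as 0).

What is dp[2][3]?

7

r\c   0   1   2   3
  0   1   1   1   1
  1   1   2   3   4
  2   1   0   3   7
  3   1   1   4  11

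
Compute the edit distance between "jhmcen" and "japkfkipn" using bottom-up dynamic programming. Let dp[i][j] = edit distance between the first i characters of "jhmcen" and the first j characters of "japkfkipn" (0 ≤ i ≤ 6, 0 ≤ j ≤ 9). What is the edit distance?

7

   ''  j  a  p  k  f  k  i  p  n
''  0  1  2  3  4  5  6  7  8  9
 j  1  0  1  2  3  4  5  6  7  8
 h  2  1  1  2  3  4  5  6  7  8
 m  3  2  2  2  3  4  5  6  7  8
 c  4  3  3  3  3  4  5  6  7  8
 e  5  4  4  4  4  4  5  6  7  8
 n  6  5  5  5  5  5  5  6  7  7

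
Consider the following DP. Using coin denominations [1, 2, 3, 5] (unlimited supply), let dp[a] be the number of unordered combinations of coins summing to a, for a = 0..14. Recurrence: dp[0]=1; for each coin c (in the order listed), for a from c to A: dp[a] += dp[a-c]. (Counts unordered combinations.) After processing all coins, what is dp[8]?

13

after  coin     0     1     2     3     4     5     6     7     8     9    10    11    12    13    14
          1     1     1     1     1     1     1     1     1     1     1     1     1     1     1     1
          2     1     1     2     2     3     3     4     4     5     5     6     6     7     7     8
          3     1     1     2     3     4     5     7     8    10    12    14    16    19    21    24
          5     1     1     2     3     4     6     8    10    13    16    20    24    29    34    40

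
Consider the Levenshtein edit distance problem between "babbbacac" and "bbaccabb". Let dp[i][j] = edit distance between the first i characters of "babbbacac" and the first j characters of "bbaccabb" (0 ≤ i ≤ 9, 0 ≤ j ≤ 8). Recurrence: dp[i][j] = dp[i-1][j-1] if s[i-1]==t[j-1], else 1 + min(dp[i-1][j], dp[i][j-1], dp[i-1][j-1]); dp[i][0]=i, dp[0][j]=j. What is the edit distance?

   ''  b  b  a  c  c  a  b  b
''  0  1  2  3  4  5  6  7  8
 b  1  0  1  2  3  4  5  6  7
 a  2  1  1  1  2  3  4  5  6
 b  3  2  1  2  2  3  4  4  5
 b  4  3  2  2  3  3  4  4  4
 b  5  4  3  3  3  4  4  4  4
 a  6  5  4  3  4  4  4  5  5
 c  7  6  5  4  3  4  5  5  6
 a  8  7  6  5  4  4  4  5  6
 c  9  8  7  6  5  4  5  5  6

6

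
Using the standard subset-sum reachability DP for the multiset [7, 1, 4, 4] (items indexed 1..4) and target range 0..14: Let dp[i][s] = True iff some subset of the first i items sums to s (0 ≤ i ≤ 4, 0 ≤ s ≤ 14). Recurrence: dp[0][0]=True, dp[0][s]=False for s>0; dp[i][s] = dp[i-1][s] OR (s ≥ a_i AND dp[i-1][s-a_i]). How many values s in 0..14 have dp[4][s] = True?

i\s   0   1   2   3   4   5   6   7   8   9  10  11  12  13  14
  0   T   F   F   F   F   F   F   F   F   F   F   F   F   F   F
  1   T   F   F   F   F   F   F   T   F   F   F   F   F   F   F
  2   T   T   F   F   F   F   F   T   T   F   F   F   F   F   F
  3   T   T   F   F   T   T   F   T   T   F   F   T   T   F   F
  4   T   T   F   F   T   T   F   T   T   T   F   T   T   F   F

9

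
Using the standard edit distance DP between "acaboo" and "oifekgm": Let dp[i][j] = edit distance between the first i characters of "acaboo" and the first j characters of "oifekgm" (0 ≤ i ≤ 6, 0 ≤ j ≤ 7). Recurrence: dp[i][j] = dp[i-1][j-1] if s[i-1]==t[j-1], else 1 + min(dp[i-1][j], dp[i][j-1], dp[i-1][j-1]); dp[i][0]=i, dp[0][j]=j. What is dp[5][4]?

   ''  o  i  f  e  k  g  m
''  0  1  2  3  4  5  6  7
 a  1  1  2  3  4  5  6  7
 c  2  2  2  3  4  5  6  7
 a  3  3  3  3  4  5  6  7
 b  4  4  4  4  4  5  6  7
 o  5  4  5  5  5  5  6  7
 o  6  5  5  6  6  6  6  7

5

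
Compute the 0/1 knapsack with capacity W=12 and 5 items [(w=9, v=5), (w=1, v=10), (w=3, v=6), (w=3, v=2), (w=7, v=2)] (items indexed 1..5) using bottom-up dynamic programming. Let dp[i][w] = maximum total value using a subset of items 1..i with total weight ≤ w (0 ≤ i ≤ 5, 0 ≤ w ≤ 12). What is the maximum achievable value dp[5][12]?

i\w   0   1   2   3   4   5   6   7   8   9  10  11  12
  0   0   0   0   0   0   0   0   0   0   0   0   0   0
  1   0   0   0   0   0   0   0   0   0   5   5   5   5
  2   0  10  10  10  10  10  10  10  10  10  15  15  15
  3   0  10  10  10  16  16  16  16  16  16  16  16  16
  4   0  10  10  10  16  16  16  18  18  18  18  18  18
  5   0  10  10  10  16  16  16  18  18  18  18  18  18

18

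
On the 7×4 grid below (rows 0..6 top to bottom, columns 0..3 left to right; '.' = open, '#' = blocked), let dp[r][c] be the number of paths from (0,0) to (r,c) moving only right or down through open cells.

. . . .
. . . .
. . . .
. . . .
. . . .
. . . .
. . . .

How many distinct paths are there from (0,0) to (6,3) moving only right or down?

r\c   0   1   2   3
  0   1   1   1   1
  1   1   2   3   4
  2   1   3   6  10
  3   1   4  10  20
  4   1   5  15  35
  5   1   6  21  56
  6   1   7  28  84

84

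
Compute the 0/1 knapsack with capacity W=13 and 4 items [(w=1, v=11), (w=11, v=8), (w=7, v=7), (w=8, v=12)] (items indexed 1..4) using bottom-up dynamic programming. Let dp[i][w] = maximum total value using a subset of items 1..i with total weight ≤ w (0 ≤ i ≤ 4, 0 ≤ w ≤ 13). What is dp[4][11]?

i\w   0   1   2   3   4   5   6   7   8   9  10  11  12  13
  0   0   0   0   0   0   0   0   0   0   0   0   0   0   0
  1   0  11  11  11  11  11  11  11  11  11  11  11  11  11
  2   0  11  11  11  11  11  11  11  11  11  11  11  19  19
  3   0  11  11  11  11  11  11  11  18  18  18  18  19  19
  4   0  11  11  11  11  11  11  11  18  23  23  23  23  23

23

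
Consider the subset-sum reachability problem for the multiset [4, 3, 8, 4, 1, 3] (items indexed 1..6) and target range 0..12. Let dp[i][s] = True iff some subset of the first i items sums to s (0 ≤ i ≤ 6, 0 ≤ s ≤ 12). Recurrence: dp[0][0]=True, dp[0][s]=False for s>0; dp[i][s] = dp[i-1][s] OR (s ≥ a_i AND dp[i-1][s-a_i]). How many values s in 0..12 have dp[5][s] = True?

i\s   0   1   2   3   4   5   6   7   8   9  10  11  12
  0   T   F   F   F   F   F   F   F   F   F   F   F   F
  1   T   F   F   F   T   F   F   F   F   F   F   F   F
  2   T   F   F   T   T   F   F   T   F   F   F   F   F
  3   T   F   F   T   T   F   F   T   T   F   F   T   T
  4   T   F   F   T   T   F   F   T   T   F   F   T   T
  5   T   T   F   T   T   T   F   T   T   T   F   T   T
  6   T   T   F   T   T   T   T   T   T   T   T   T   T

10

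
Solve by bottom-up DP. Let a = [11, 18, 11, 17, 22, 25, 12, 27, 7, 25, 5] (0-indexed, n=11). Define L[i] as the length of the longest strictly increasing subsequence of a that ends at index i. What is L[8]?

1

   i    0    1    2    3    4    5    6    7    8    9   10
a[i]   11   18   11   17   22   25   12   27    7   25    5
L[i]    1    2    1    2    3    4    2    5    1    4    1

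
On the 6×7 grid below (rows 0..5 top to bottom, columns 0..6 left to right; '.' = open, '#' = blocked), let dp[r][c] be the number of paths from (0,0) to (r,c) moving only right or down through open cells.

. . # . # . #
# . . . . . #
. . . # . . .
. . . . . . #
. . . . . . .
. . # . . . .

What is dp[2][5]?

r\c   0   1   2   3   4   5   6
  0   1   1   0   0   0   0   0
  1   0   1   1   1   1   1   0
  2   0   1   2   0   1   2   2
  3   0   1   3   3   4   6   0
  4   0   1   4   7  11  17  17
  5   0   1   0   7  18  35  52

2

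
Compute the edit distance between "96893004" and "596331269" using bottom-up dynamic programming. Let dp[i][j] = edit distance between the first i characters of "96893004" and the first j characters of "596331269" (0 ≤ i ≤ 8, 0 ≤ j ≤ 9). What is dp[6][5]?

4

   ''  5  9  6  3  3  1  2  6  9
''  0  1  2  3  4  5  6  7  8  9
 9  1  1  1  2  3  4  5  6  7  8
 6  2  2  2  1  2  3  4  5  6  7
 8  3  3  3  2  2  3  4  5  6  7
 9  4  4  3  3  3  3  4  5  6  6
 3  5  5  4  4  3  3  4  5  6  7
 0  6  6  5  5  4  4  4  5  6  7
 0  7  7  6  6  5  5  5  5  6  7
 4  8  8  7  7  6  6  6  6  6  7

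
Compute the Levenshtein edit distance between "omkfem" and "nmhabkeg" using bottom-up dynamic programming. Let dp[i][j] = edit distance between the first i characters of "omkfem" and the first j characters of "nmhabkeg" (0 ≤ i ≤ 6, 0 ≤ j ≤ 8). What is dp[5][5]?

   ''  n  m  h  a  b  k  e  g
''  0  1  2  3  4  5  6  7  8
 o  1  1  2  3  4  5  6  7  8
 m  2  2  1  2  3  4  5  6  7
 k  3  3  2  2  3  4  4  5  6
 f  4  4  3  3  3  4  5  5  6
 e  5  5  4  4  4  4  5  5  6
 m  6  6  5  5  5  5  5  6  6

4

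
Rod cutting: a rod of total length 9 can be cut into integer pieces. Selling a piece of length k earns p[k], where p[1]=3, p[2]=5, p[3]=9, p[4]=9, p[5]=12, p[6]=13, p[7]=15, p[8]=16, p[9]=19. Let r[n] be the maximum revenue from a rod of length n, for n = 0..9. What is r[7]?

21

   n    0    1    2    3    4    5    6    7    8    9
r[n]    0    3    6    9   12   15   18   21   24   27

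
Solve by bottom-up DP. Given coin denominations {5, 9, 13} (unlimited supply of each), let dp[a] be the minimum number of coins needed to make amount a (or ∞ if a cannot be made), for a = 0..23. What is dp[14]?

 a  0  1  2  3  4  5  6  7  8  9 10 11 12 13 14 15 16 17 18 19 20 21 22 23
dp  0  -  -  -  -  1  -  -  -  1  2  -  -  1  2  3  -  -  2  3  4  -  2  3
(- denotes ∞ / unreachable)

2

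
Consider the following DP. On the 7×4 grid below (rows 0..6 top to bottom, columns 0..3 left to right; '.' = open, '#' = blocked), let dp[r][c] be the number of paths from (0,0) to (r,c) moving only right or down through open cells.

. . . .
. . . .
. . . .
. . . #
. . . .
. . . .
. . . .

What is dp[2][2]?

r\c   0   1   2   3
  0   1   1   1   1
  1   1   2   3   4
  2   1   3   6  10
  3   1   4  10   0
  4   1   5  15  15
  5   1   6  21  36
  6   1   7  28  64

6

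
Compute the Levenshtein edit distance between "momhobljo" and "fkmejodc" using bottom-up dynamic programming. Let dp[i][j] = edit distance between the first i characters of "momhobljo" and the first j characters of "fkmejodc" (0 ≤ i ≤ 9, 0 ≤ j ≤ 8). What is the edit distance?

8

   ''  f  k  m  e  j  o  d  c
''  0  1  2  3  4  5  6  7  8
 m  1  1  2  2  3  4  5  6  7
 o  2  2  2  3  3  4  4  5  6
 m  3  3  3  2  3  4  5  5  6
 h  4  4  4  3  3  4  5  6  6
 o  5  5  5  4  4  4  4  5  6
 b  6  6  6  5  5  5  5  5  6
 l  7  7  7  6  6  6  6  6  6
 j  8  8  8  7  7  6  7  7  7
 o  9  9  9  8  8  7  6  7  8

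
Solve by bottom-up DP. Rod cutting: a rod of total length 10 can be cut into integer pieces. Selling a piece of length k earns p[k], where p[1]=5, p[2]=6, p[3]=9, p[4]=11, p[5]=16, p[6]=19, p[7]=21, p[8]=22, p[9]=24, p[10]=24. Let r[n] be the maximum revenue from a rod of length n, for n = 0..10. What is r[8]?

   n    0    1    2    3    4    5    6    7    8    9   10
r[n]    0    5   10   15   20   25   30   35   40   45   50

40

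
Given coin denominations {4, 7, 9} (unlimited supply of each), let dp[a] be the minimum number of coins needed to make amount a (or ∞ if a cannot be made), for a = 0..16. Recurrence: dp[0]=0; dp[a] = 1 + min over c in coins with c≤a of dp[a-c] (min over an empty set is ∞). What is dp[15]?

3

 a  0  1  2  3  4  5  6  7  8  9 10 11 12 13 14 15 16
dp  0  -  -  -  1  -  -  1  2  1  -  2  3  2  2  3  2
(- denotes ∞ / unreachable)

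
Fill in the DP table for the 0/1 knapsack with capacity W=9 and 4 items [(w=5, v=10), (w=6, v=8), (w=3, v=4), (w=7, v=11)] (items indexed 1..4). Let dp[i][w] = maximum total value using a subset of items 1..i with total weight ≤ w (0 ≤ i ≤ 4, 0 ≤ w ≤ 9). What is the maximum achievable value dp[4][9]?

14

i\w   0   1   2   3   4   5   6   7   8   9
  0   0   0   0   0   0   0   0   0   0   0
  1   0   0   0   0   0  10  10  10  10  10
  2   0   0   0   0   0  10  10  10  10  10
  3   0   0   0   4   4  10  10  10  14  14
  4   0   0   0   4   4  10  10  11  14  14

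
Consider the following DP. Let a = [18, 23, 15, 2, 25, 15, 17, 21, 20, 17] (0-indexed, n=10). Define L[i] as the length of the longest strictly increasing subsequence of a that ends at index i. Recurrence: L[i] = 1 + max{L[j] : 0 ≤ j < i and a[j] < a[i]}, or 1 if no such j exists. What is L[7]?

   i    0    1    2    3    4    5    6    7    8    9
a[i]   18   23   15    2   25   15   17   21   20   17
L[i]    1    2    1    1    3    2    3    4    4    3

4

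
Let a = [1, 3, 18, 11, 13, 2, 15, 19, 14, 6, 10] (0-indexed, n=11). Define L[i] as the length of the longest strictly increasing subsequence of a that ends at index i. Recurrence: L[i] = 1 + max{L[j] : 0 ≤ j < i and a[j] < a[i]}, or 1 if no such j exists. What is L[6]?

5

   i    0    1    2    3    4    5    6    7    8    9   10
a[i]    1    3   18   11   13    2   15   19   14    6   10
L[i]    1    2    3    3    4    2    5    6    5    3    4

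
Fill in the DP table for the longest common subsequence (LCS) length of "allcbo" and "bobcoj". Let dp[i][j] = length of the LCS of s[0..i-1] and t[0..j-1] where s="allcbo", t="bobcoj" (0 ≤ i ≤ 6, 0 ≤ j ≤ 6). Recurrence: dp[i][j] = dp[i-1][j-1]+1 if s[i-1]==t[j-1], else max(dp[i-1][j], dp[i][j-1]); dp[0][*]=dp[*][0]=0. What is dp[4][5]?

1

   ''  b  o  b  c  o  j
''  0  0  0  0  0  0  0
 a  0  0  0  0  0  0  0
 l  0  0  0  0  0  0  0
 l  0  0  0  0  0  0  0
 c  0  0  0  0  1  1  1
 b  0  1  1  1  1  1  1
 o  0  1  2  2  2  2  2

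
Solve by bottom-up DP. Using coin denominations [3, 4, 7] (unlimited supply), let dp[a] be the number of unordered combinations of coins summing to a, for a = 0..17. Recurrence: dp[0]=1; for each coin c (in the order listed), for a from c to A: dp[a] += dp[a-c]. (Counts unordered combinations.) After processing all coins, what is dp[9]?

after  coin     0     1     2     3     4     5     6     7     8     9    10    11    12    13    14    15    16    17
          3     1     0     0     1     0     0     1     0     0     1     0     0     1     0     0     1     0     0
          4     1     0     0     1     1     0     1     1     1     1     1     1     2     1     1     2     2     1
          7     1     0     0     1     1     0     1     2     1     1     2     2     2     2     3     3     3     3

1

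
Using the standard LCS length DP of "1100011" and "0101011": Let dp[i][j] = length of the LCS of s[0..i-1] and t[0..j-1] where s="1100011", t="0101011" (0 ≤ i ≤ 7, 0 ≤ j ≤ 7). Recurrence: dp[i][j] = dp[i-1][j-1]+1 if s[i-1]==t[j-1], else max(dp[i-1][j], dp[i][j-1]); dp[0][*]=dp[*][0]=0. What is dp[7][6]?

4

   ''  0  1  0  1  0  1  1
''  0  0  0  0  0  0  0  0
 1  0  0  1  1  1  1  1  1
 1  0  0  1  1  2  2  2  2
 0  0  1  1  2  2  3  3  3
 0  0  1  1  2  2  3  3  3
 0  0  1  1  2  2  3  3  3
 1  0  1  2  2  3  3  4  4
 1  0  1  2  2  3  3  4  5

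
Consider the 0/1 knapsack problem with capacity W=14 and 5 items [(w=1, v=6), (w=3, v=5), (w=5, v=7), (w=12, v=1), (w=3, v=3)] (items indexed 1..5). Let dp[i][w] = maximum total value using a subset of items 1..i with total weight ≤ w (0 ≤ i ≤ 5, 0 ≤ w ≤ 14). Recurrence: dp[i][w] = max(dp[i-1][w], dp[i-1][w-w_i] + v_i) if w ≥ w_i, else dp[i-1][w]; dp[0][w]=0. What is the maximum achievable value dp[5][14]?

21

i\w   0   1   2   3   4   5   6   7   8   9  10  11  12  13  14
  0   0   0   0   0   0   0   0   0   0   0   0   0   0   0   0
  1   0   6   6   6   6   6   6   6   6   6   6   6   6   6   6
  2   0   6   6   6  11  11  11  11  11  11  11  11  11  11  11
  3   0   6   6   6  11  11  13  13  13  18  18  18  18  18  18
  4   0   6   6   6  11  11  13  13  13  18  18  18  18  18  18
  5   0   6   6   6  11  11  13  14  14  18  18  18  21  21  21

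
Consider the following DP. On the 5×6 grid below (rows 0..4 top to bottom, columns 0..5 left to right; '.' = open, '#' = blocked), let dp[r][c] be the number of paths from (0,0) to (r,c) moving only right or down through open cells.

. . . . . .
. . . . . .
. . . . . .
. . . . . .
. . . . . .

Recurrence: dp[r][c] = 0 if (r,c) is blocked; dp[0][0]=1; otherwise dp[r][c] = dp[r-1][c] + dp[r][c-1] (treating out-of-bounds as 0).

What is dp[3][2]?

r\c   0   1   2   3   4   5
  0   1   1   1   1   1   1
  1   1   2   3   4   5   6
  2   1   3   6  10  15  21
  3   1   4  10  20  35  56
  4   1   5  15  35  70 126

10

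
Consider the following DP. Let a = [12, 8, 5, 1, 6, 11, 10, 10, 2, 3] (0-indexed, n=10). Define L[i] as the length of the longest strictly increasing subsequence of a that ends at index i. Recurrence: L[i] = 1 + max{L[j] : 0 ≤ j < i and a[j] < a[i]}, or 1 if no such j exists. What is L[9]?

3

   i    0    1    2    3    4    5    6    7    8    9
a[i]   12    8    5    1    6   11   10   10    2    3
L[i]    1    1    1    1    2    3    3    3    2    3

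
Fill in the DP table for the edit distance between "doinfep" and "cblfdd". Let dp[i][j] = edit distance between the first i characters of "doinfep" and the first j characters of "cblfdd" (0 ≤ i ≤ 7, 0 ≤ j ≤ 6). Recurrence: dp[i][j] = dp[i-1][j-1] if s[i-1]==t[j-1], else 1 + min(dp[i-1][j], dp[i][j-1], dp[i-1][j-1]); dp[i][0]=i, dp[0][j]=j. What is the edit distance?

6

   ''  c  b  l  f  d  d
''  0  1  2  3  4  5  6
 d  1  1  2  3  4  4  5
 o  2  2  2  3  4  5  5
 i  3  3  3  3  4  5  6
 n  4  4  4  4  4  5  6
 f  5  5  5  5  4  5  6
 e  6  6  6  6  5  5  6
 p  7  7  7  7  6  6  6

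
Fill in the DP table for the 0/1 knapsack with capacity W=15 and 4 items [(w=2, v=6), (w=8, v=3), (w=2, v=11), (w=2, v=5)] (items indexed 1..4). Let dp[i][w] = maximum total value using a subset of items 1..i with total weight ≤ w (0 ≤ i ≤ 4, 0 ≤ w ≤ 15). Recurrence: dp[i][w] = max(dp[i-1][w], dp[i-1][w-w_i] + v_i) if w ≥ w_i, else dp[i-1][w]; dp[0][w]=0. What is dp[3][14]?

20

i\w   0   1   2   3   4   5   6   7   8   9  10  11  12  13  14  15
  0   0   0   0   0   0   0   0   0   0   0   0   0   0   0   0   0
  1   0   0   6   6   6   6   6   6   6   6   6   6   6   6   6   6
  2   0   0   6   6   6   6   6   6   6   6   9   9   9   9   9   9
  3   0   0  11  11  17  17  17  17  17  17  17  17  20  20  20  20
  4   0   0  11  11  17  17  22  22  22  22  22  22  22  22  25  25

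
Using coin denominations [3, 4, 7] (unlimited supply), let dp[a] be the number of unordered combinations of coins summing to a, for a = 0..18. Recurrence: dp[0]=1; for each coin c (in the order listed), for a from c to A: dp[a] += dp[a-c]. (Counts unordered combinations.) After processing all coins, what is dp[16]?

3

after  coin     0     1     2     3     4     5     6     7     8     9    10    11    12    13    14    15    16    17    18
          3     1     0     0     1     0     0     1     0     0     1     0     0     1     0     0     1     0     0     1
          4     1     0     0     1     1     0     1     1     1     1     1     1     2     1     1     2     2     1     2
          7     1     0     0     1     1     0     1     2     1     1     2     2     2     2     3     3     3     3     4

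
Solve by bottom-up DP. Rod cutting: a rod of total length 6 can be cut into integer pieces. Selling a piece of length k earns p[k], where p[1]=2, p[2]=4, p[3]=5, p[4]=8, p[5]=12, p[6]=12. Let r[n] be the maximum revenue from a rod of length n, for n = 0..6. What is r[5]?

   n    0    1    2    3    4    5    6
r[n]    0    2    4    6    8   12   14

12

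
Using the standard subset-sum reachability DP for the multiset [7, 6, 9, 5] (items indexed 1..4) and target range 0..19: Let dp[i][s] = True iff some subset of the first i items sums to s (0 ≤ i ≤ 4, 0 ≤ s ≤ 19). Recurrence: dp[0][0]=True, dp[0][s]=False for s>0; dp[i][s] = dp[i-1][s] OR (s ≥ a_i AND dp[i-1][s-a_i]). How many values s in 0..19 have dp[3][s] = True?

7

i\s   0   1   2   3   4   5   6   7   8   9  10  11  12  13  14  15  16  17  18  19
  0   T   F   F   F   F   F   F   F   F   F   F   F   F   F   F   F   F   F   F   F
  1   T   F   F   F   F   F   F   T   F   F   F   F   F   F   F   F   F   F   F   F
  2   T   F   F   F   F   F   T   T   F   F   F   F   F   T   F   F   F   F   F   F
  3   T   F   F   F   F   F   T   T   F   T   F   F   F   T   F   T   T   F   F   F
  4   T   F   F   F   F   T   T   T   F   T   F   T   T   T   T   T   T   F   T   F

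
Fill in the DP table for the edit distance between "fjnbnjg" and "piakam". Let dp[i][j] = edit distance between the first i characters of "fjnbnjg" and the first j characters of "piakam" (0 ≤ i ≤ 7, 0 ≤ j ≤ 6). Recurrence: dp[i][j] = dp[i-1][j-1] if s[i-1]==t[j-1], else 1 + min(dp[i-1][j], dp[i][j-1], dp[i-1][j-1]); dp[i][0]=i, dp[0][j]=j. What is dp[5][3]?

5

   ''  p  i  a  k  a  m
''  0  1  2  3  4  5  6
 f  1  1  2  3  4  5  6
 j  2  2  2  3  4  5  6
 n  3  3  3  3  4  5  6
 b  4  4  4  4  4  5  6
 n  5  5  5  5  5  5  6
 j  6  6  6  6  6  6  6
 g  7  7  7  7  7  7  7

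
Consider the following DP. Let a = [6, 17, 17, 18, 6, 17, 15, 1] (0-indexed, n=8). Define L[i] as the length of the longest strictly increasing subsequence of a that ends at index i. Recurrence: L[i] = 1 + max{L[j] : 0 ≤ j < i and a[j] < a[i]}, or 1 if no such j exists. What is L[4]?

   i    0    1    2    3    4    5    6    7
a[i]    6   17   17   18    6   17   15    1
L[i]    1    2    2    3    1    2    2    1

1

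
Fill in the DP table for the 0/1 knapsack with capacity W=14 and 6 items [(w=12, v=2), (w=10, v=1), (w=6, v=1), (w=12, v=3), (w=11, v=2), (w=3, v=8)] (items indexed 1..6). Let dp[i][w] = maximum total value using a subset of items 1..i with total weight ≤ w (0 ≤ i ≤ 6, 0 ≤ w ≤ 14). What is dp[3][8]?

i\w   0   1   2   3   4   5   6   7   8   9  10  11  12  13  14
  0   0   0   0   0   0   0   0   0   0   0   0   0   0   0   0
  1   0   0   0   0   0   0   0   0   0   0   0   0   2   2   2
  2   0   0   0   0   0   0   0   0   0   0   1   1   2   2   2
  3   0   0   0   0   0   0   1   1   1   1   1   1   2   2   2
  4   0   0   0   0   0   0   1   1   1   1   1   1   3   3   3
  5   0   0   0   0   0   0   1   1   1   1   1   2   3   3   3
  6   0   0   0   8   8   8   8   8   8   9   9   9   9   9  10

1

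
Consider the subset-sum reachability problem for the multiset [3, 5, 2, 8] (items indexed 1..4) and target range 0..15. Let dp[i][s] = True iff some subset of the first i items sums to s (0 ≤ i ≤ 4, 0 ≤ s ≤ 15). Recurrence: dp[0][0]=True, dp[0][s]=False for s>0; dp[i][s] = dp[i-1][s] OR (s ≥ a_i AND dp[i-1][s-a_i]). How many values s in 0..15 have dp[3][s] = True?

7

i\s   0   1   2   3   4   5   6   7   8   9  10  11  12  13  14  15
  0   T   F   F   F   F   F   F   F   F   F   F   F   F   F   F   F
  1   T   F   F   T   F   F   F   F   F   F   F   F   F   F   F   F
  2   T   F   F   T   F   T   F   F   T   F   F   F   F   F   F   F
  3   T   F   T   T   F   T   F   T   T   F   T   F   F   F   F   F
  4   T   F   T   T   F   T   F   T   T   F   T   T   F   T   F   T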